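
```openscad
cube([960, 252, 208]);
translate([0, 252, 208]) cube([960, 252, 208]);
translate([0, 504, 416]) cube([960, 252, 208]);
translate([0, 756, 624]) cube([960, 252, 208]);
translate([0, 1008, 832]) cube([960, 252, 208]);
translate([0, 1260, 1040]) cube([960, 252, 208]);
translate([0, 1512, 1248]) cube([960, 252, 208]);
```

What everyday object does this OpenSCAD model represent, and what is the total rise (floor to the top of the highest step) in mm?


A staircase. The total rise is 1456 mm.

7 identical blocks, each offset up and back from the previous — a staircase. Each step is 208 mm tall and there are 7 of them, so the total rise is 7 × 208 = 1456 mm.


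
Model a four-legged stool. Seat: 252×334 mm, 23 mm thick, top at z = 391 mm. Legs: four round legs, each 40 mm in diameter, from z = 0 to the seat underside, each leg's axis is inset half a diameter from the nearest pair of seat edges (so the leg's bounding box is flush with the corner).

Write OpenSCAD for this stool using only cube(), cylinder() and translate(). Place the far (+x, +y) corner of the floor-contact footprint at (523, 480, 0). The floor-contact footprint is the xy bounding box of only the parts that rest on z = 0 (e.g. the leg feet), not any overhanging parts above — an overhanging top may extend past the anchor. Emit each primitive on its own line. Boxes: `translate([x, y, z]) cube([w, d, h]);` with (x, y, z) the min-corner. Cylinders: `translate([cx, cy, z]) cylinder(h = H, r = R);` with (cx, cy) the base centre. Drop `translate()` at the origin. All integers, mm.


translate([271, 146, 368]) cube([252, 334, 23]);
translate([291, 166, 0]) cylinder(h = 368, r = 20);
translate([503, 166, 0]) cylinder(h = 368, r = 20);
translate([291, 460, 0]) cylinder(h = 368, r = 20);
translate([503, 460, 0]) cylinder(h = 368, r = 20);


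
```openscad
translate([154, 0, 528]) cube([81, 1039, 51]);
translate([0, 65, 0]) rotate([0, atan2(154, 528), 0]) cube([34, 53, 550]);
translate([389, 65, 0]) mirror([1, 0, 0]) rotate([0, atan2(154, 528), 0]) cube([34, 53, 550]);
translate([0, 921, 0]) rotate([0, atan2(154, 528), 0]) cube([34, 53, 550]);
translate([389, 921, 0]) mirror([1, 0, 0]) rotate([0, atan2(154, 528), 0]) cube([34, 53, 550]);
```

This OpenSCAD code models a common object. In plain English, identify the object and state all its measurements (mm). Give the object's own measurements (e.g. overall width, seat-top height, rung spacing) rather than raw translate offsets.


A sawhorse. A 81×1039×51 mm beam (x, y, z) sits on two A-frame leg pairs. Each pair is two raked legs of 34×53 mm section (53 mm along y) splaying symmetrically in x. Each leg rises 528 mm vertically over 154 mm of horizontal reach and is 550 mm long along its own axis. Every leg's outer bottom edge rests on the floor and its outer top edge meets a bottom edge of the beam — the left legs (tilting toward +x) meet the beam's −x bottom edge, the right legs (their mirror images, tilting toward −x) meet its +x bottom edge — so the leg tops tuck under the beam, the beam's underside is 528 mm above the floor, and the feet are 389 mm apart outside-to-outside with the beam centred between them. The two leg pairs are set in 65 mm from either end of the beam.


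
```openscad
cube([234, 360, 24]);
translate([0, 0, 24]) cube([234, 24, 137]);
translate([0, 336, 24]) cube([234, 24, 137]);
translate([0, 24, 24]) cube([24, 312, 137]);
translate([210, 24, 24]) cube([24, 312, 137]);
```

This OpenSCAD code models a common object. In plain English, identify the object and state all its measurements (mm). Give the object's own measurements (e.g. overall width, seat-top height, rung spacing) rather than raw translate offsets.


An open-topped rectangular box: outside dimensions 234×360×161 mm, with a uniform wall and base thickness of 24 mm. The base is a full 234×360 slab on the floor; four walls sit on top of the base. The front and back walls (the −y and +y sides) span the full width; the two side walls fit between them.


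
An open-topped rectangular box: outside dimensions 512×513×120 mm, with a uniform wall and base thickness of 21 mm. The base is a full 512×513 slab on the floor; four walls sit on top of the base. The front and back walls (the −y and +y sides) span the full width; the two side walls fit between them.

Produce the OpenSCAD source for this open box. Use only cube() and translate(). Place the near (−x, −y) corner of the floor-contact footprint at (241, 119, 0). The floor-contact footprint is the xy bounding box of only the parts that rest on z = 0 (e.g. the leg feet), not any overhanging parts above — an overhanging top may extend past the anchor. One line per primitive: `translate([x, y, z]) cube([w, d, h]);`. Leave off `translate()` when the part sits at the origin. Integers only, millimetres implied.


translate([241, 119, 0]) cube([512, 513, 21]);
translate([241, 119, 21]) cube([512, 21, 99]);
translate([241, 611, 21]) cube([512, 21, 99]);
translate([241, 140, 21]) cube([21, 471, 99]);
translate([732, 140, 21]) cube([21, 471, 99]);


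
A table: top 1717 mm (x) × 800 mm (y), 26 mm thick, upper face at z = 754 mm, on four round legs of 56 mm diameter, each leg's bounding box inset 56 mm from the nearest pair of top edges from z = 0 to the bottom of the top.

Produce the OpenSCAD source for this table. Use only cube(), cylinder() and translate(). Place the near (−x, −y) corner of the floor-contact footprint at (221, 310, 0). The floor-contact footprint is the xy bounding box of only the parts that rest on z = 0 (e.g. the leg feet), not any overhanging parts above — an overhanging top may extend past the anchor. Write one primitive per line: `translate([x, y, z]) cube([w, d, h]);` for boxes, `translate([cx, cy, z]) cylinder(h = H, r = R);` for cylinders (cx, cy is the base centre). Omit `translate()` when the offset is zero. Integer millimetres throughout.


translate([165, 254, 728]) cube([1717, 800, 26]);
translate([249, 338, 0]) cylinder(h = 728, r = 28);
translate([1798, 338, 0]) cylinder(h = 728, r = 28);
translate([249, 970, 0]) cylinder(h = 728, r = 28);
translate([1798, 970, 0]) cylinder(h = 728, r = 28);


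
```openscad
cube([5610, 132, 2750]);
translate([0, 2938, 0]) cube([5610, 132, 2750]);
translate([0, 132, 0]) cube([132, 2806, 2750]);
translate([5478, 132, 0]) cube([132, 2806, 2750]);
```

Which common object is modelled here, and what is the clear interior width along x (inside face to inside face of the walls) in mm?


A house (or room) frame. The interior width is 5346 mm.

Four 2750 mm walls enclosing a rectangle with no floor or roof — a room or house frame. Outside width is 5610 mm and wall thickness is 132 mm, so the interior width is 5610 − 2 × 132 = 5346 mm.


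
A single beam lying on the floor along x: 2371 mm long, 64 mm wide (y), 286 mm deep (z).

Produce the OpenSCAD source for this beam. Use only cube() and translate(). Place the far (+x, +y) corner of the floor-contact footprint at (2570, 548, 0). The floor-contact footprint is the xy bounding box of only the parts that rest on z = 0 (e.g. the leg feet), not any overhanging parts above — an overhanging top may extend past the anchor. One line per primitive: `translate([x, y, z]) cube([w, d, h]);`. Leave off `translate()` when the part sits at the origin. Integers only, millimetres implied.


translate([199, 484, 0]) cube([2371, 64, 286]);


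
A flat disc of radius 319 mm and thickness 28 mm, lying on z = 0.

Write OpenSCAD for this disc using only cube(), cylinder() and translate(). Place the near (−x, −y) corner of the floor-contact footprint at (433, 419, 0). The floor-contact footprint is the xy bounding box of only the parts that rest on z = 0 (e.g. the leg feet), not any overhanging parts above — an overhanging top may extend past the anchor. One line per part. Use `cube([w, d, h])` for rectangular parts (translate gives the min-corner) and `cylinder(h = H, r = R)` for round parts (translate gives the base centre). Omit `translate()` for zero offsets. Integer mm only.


translate([752, 738, 0]) cylinder(h = 28, r = 319);


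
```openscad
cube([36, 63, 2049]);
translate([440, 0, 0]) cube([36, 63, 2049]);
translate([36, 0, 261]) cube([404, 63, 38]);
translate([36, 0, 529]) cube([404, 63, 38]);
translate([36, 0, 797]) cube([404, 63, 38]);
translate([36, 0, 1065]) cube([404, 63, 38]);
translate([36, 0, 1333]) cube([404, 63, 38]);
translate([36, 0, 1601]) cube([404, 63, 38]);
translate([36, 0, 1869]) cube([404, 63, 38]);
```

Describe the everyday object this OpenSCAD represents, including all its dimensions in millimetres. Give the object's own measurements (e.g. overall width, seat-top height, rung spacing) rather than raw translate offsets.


A straight ladder. Two 36×63 mm vertical rails, 2049 mm tall, stand 476 mm apart (outside-to-outside) with their front faces coplanar on the −y side. 7 rungs, each 63 mm deep and 38 mm tall, span between the inner faces of the rails, front faces flush with the rails. The lowest rung's underside is at z = 261 mm and rungs are spaced 268 mm apart (underside to underside).


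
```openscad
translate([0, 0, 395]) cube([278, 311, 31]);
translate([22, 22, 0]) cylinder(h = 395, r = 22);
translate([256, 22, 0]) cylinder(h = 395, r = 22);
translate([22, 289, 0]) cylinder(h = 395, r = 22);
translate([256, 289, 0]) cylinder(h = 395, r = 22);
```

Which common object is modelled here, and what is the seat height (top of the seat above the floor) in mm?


A stool. The seat height is 426 mm.

A 278×311×31 slab at z = 395 on four corner cylinders — a stool. The seat top is 395 + 31 = 426 mm.


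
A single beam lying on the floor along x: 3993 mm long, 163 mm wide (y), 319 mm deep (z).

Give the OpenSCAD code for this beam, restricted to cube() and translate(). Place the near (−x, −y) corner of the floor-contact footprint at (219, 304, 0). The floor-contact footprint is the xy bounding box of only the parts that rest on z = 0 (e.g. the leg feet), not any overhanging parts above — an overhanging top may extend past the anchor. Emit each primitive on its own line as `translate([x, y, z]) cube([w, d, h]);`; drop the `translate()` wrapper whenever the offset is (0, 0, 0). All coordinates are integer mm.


translate([219, 304, 0]) cube([3993, 163, 319]);


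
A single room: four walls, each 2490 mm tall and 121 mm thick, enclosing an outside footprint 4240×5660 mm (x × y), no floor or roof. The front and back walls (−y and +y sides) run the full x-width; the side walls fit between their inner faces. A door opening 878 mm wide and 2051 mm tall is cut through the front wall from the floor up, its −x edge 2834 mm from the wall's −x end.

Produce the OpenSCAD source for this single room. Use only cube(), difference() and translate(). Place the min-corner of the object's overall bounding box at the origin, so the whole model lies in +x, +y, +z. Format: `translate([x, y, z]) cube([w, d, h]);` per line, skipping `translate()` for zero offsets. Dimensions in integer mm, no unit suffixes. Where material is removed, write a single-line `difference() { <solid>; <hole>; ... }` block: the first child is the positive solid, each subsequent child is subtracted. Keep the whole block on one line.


difference() { cube([4240, 121, 2490]); translate([2834, 0, 0]) cube([878, 121, 2051]); }
translate([0, 5539, 0]) cube([4240, 121, 2490]);
translate([0, 121, 0]) cube([121, 5418, 2490]);
translate([4119, 121, 0]) cube([121, 5418, 2490]);


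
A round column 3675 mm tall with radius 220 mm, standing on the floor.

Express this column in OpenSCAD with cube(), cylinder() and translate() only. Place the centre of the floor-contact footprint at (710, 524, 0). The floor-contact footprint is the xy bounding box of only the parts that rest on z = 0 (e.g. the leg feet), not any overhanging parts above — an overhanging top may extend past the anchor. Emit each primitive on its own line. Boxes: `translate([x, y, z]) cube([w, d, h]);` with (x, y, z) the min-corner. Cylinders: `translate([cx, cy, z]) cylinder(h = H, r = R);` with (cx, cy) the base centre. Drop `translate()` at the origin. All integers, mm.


translate([710, 524, 0]) cylinder(h = 3675, r = 220);


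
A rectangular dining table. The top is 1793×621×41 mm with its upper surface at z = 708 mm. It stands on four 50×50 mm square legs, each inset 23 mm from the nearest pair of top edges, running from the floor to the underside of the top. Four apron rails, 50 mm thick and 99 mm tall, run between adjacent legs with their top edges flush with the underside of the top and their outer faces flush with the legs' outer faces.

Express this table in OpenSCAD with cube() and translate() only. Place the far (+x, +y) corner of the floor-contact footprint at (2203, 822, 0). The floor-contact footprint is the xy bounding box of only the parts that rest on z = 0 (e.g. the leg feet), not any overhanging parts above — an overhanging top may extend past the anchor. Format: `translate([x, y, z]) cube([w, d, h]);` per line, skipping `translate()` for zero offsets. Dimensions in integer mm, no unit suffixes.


// leg_h = 708 - 41 = 667
// apron z = 667 - 99 = 568
translate([433, 224, 667]) cube([1793, 621, 41]);
translate([456, 247, 0]) cube([50, 50, 667]);
translate([2153, 247, 0]) cube([50, 50, 667]);
translate([456, 772, 0]) cube([50, 50, 667]);
translate([2153, 772, 0]) cube([50, 50, 667]);
translate([506, 247, 568]) cube([1647, 50, 99]);
translate([506, 772, 568]) cube([1647, 50, 99]);
translate([456, 297, 568]) cube([50, 475, 99]);
translate([2153, 297, 568]) cube([50, 475, 99]);


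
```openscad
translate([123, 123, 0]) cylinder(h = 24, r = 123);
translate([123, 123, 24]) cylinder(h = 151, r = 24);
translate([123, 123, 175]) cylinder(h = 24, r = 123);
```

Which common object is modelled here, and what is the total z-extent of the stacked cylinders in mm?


A spool. The overall height is 199 mm.

Three coaxial cylinders, large–small–large — a spool. Two 24 mm flanges and a 151 mm core give 24 + 151 + 24 = 199 mm.


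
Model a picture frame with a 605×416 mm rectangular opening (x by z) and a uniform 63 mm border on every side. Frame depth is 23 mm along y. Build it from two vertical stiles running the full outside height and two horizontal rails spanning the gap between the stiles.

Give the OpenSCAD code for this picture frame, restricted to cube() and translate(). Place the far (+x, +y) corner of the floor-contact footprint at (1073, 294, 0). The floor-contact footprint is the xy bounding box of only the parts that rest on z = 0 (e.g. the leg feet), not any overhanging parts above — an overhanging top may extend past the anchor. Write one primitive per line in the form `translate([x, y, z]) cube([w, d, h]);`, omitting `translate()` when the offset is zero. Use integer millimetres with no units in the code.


translate([342, 271, 0]) cube([63, 23, 542]);
translate([1010, 271, 0]) cube([63, 23, 542]);
translate([405, 271, 0]) cube([605, 23, 63]);
translate([405, 271, 479]) cube([605, 23, 63]);


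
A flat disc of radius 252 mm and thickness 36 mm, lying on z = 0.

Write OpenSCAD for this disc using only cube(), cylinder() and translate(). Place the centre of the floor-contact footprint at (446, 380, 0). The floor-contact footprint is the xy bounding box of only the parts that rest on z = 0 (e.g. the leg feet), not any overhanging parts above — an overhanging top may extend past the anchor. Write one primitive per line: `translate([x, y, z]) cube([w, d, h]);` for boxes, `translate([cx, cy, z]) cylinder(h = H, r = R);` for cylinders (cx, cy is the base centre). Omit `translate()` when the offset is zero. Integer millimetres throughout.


translate([446, 380, 0]) cylinder(h = 36, r = 252);


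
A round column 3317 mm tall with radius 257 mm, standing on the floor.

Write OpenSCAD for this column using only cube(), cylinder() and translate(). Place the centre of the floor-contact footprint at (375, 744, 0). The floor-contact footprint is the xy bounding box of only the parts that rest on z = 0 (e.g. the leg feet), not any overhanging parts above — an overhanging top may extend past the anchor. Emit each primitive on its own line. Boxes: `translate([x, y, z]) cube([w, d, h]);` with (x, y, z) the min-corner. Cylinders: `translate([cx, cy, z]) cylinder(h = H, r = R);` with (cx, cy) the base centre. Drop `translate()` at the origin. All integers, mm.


translate([375, 744, 0]) cylinder(h = 3317, r = 257);


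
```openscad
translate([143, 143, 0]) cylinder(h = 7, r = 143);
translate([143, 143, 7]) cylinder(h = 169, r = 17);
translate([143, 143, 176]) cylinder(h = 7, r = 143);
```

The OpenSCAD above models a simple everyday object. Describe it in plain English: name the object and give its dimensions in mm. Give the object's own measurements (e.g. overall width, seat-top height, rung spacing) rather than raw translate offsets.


A spool: two coaxial disc flanges of radius 143 mm and thickness 7 mm, joined by a core cylinder of radius 17 mm and height 169 mm. The lower flange rests on z = 0 and the three cylinders share a vertical axis.


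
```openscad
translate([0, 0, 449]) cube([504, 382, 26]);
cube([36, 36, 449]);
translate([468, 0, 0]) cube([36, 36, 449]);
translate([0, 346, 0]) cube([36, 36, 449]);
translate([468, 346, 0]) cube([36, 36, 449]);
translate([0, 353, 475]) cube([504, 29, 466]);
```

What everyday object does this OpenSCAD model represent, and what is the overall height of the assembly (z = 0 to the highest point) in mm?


A chair. The overall height is 941 mm.

A slab on four corner posts with a tall panel at the back — a chair. The seat slab sits at z = 449 with thickness 26, and the 466 mm backrest starts at the seat top, so the overall height is 449 + 26 + 466 = 941 mm.


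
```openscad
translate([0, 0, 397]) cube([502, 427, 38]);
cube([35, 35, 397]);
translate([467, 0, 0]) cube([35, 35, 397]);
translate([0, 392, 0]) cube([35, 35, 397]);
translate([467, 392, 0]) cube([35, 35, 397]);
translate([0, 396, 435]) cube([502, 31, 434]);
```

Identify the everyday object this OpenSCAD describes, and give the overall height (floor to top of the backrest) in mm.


A chair. The overall height is 869 mm.

A slab on four corner posts with a tall panel at the back — a chair. The seat slab sits at z = 397 with thickness 38, and the 434 mm backrest starts at the seat top, so the overall height is 397 + 38 + 434 = 869 mm.


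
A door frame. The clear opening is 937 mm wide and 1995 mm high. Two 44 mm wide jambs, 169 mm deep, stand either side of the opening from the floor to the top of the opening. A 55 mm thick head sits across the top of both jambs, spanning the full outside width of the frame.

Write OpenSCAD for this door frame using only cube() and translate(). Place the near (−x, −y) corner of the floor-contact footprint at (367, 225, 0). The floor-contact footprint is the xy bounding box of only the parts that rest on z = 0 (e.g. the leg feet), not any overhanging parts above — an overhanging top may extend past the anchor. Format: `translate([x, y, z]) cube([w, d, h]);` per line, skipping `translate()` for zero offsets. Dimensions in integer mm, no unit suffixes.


translate([367, 225, 0]) cube([44, 169, 1995]);
translate([1348, 225, 0]) cube([44, 169, 1995]);
translate([367, 225, 1995]) cube([1025, 169, 55]);


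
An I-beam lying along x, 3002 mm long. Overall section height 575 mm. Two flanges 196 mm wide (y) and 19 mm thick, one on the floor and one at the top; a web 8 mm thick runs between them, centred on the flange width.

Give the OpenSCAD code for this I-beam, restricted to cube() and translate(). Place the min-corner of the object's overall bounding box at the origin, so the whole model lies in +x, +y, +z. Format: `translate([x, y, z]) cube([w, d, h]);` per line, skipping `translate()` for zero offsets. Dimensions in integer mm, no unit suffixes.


cube([3002, 196, 19]);
translate([0, 94, 19]) cube([3002, 8, 537]);
translate([0, 0, 556]) cube([3002, 196, 19]);


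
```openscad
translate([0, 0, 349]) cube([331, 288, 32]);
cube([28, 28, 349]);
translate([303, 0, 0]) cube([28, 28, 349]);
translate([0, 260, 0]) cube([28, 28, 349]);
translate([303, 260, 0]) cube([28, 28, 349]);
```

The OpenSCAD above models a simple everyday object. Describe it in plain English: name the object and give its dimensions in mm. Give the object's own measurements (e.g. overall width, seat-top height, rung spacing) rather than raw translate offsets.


A simple wooden stool: a rectangular seat 331 mm (x) by 288 mm (y), 32 mm thick, top face at z = 381 mm, on four square legs, each 28×28 mm in cross-section. The legs rest on z = 0, each flush with a corner of the seat.


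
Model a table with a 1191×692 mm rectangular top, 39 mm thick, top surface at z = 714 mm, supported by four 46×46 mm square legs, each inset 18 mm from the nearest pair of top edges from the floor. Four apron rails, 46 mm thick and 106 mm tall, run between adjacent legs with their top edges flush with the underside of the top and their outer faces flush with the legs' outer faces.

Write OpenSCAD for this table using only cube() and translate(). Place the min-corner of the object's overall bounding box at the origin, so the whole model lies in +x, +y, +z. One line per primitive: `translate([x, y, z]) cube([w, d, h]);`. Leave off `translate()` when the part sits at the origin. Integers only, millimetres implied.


// leg_h = 714 - 39 = 675
// apron z = 675 - 106 = 569
translate([0, 0, 675]) cube([1191, 692, 39]);
translate([18, 18, 0]) cube([46, 46, 675]);
translate([1127, 18, 0]) cube([46, 46, 675]);
translate([18, 628, 0]) cube([46, 46, 675]);
translate([1127, 628, 0]) cube([46, 46, 675]);
translate([64, 18, 569]) cube([1063, 46, 106]);
translate([64, 628, 569]) cube([1063, 46, 106]);
translate([18, 64, 569]) cube([46, 564, 106]);
translate([1127, 64, 569]) cube([46, 564, 106]);


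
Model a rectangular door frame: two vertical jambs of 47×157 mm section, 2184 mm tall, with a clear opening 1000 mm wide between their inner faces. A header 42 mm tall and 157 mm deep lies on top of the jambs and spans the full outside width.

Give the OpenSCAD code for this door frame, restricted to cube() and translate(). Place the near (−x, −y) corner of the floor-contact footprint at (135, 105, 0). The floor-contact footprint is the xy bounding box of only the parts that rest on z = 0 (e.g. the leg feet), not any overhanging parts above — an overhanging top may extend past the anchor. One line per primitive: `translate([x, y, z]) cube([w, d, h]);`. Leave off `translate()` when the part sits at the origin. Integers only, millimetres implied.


translate([135, 105, 0]) cube([47, 157, 2184]);
translate([1182, 105, 0]) cube([47, 157, 2184]);
translate([135, 105, 2184]) cube([1094, 157, 42]);


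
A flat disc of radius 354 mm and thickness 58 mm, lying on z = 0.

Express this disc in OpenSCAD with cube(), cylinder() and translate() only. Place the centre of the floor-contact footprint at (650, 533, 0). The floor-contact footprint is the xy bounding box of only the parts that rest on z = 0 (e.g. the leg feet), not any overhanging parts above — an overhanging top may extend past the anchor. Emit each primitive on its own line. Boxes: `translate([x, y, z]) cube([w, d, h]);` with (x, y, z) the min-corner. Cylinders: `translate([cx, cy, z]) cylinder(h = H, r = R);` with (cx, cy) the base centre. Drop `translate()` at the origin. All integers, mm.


translate([650, 533, 0]) cylinder(h = 58, r = 354);


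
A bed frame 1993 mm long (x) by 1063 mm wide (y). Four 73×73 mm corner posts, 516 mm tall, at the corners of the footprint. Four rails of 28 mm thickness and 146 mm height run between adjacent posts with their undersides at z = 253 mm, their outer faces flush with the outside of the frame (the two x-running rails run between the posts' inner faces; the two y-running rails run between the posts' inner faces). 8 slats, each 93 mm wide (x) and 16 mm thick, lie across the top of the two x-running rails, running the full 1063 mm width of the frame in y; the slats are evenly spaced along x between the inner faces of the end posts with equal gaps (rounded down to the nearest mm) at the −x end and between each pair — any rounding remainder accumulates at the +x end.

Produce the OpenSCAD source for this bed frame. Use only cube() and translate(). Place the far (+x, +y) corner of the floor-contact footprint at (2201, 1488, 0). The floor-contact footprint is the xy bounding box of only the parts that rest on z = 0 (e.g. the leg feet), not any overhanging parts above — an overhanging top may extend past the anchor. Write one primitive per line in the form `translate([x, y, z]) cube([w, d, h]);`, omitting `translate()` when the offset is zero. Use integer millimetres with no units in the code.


// slat z = rail_z + rail_h = 253 + 146 = 399
// slat gap = ⌊(1847 − 8·93) / 9⌋ = 122
translate([208, 425, 0]) cube([73, 73, 516]);
translate([208, 1415, 0]) cube([73, 73, 516]);
translate([2128, 425, 0]) cube([73, 73, 516]);
translate([2128, 1415, 0]) cube([73, 73, 516]);
translate([281, 425, 253]) cube([1847, 28, 146]);
translate([281, 1460, 253]) cube([1847, 28, 146]);
translate([208, 498, 253]) cube([28, 917, 146]);
translate([2173, 498, 253]) cube([28, 917, 146]);
translate([403, 425, 399]) cube([93, 1063, 16]);
translate([618, 425, 399]) cube([93, 1063, 16]);
translate([833, 425, 399]) cube([93, 1063, 16]);
translate([1048, 425, 399]) cube([93, 1063, 16]);
translate([1263, 425, 399]) cube([93, 1063, 16]);
translate([1478, 425, 399]) cube([93, 1063, 16]);
translate([1693, 425, 399]) cube([93, 1063, 16]);
translate([1908, 425, 399]) cube([93, 1063, 16]);


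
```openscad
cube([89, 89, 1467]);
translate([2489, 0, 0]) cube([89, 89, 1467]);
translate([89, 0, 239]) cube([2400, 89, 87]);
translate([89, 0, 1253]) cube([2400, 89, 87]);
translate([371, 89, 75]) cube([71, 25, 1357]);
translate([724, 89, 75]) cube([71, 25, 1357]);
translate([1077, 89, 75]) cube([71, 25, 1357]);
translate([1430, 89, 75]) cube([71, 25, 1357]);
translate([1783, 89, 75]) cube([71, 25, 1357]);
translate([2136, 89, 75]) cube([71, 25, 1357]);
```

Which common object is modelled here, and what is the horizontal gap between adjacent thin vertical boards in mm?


A fence section. The picket gap is 282 mm.

Two posts, two rails, 6 pickets — a fence section. Span 2400 mm holds 6 pickets of 71 mm with 7 equal gaps: ⌊(2400 − 6·71) / 7⌋ = 282 mm.


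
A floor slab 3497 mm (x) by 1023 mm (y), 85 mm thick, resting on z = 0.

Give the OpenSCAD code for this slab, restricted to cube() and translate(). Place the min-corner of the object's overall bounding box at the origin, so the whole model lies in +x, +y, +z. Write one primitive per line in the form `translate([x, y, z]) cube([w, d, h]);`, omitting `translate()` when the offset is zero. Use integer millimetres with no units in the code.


cube([3497, 1023, 85]);


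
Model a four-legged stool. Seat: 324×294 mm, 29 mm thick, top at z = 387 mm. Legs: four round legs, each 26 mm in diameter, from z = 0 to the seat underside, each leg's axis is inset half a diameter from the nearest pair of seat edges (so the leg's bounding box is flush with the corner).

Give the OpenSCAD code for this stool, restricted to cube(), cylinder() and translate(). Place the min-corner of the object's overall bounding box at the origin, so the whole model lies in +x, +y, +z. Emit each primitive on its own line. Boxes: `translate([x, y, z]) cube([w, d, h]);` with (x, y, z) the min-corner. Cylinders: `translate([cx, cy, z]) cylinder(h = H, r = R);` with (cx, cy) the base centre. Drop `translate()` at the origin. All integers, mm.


translate([0, 0, 358]) cube([324, 294, 29]);
translate([13, 13, 0]) cylinder(h = 358, r = 13);
translate([311, 13, 0]) cylinder(h = 358, r = 13);
translate([13, 281, 0]) cylinder(h = 358, r = 13);
translate([311, 281, 0]) cylinder(h = 358, r = 13);


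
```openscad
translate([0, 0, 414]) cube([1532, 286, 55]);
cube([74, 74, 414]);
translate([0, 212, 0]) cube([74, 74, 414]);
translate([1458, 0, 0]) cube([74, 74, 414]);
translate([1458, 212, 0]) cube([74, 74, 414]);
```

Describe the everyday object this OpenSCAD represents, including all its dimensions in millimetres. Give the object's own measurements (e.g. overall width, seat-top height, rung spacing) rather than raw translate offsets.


A bench: a 1532×286 mm seat slab, 55 mm thick, top at z = 469 mm, on four 74×74 mm square legs flush with the seat corners and standing on z = 0.


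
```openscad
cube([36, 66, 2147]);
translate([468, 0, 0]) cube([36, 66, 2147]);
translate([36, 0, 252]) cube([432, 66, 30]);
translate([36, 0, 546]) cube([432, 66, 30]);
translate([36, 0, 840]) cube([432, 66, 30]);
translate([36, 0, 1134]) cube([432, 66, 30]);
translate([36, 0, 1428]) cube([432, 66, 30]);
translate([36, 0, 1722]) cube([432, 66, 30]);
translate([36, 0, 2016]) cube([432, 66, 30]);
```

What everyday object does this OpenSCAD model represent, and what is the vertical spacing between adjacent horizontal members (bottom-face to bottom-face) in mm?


A ladder. The rung spacing is 294 mm.

Two tall 36×66 posts with 7 short bars between them — a ladder. Adjacent rungs sit at z = 252 and z = 546, so the spacing is 546 − 252 = 294 mm.


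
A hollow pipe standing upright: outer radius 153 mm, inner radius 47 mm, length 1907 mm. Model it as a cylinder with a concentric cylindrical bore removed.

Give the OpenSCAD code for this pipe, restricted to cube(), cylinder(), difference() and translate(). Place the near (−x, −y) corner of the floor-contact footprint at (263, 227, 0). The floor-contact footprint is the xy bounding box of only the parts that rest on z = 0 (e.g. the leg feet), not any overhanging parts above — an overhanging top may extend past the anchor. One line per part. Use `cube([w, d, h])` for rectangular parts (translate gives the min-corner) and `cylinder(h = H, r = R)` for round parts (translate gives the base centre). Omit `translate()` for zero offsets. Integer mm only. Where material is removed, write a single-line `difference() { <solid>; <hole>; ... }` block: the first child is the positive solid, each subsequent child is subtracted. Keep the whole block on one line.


difference() { translate([416, 380, 0]) cylinder(h = 1907, r = 153); translate([416, 380, 0]) cylinder(h = 1907, r = 47); }


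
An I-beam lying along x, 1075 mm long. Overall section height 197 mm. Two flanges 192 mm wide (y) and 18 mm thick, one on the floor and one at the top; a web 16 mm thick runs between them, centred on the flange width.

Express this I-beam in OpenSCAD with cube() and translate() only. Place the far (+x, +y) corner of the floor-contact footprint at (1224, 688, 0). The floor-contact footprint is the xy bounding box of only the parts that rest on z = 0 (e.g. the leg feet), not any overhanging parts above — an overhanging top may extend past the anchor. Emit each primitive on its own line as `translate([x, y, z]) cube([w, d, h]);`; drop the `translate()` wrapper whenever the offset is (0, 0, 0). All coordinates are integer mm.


translate([149, 496, 0]) cube([1075, 192, 18]);
translate([149, 584, 18]) cube([1075, 16, 161]);
translate([149, 496, 179]) cube([1075, 192, 18]);


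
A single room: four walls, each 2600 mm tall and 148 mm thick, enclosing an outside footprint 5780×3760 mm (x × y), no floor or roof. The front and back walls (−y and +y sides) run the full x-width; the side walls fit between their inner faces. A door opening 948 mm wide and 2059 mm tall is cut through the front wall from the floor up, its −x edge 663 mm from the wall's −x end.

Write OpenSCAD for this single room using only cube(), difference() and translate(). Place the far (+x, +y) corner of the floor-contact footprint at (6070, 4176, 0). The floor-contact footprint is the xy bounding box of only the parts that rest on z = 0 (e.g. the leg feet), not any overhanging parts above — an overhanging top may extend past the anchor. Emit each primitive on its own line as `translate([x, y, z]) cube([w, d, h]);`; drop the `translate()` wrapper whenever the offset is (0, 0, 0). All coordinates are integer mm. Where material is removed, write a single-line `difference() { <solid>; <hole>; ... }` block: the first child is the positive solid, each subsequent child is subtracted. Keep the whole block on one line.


difference() { translate([290, 416, 0]) cube([5780, 148, 2600]); translate([953, 416, 0]) cube([948, 148, 2059]); }
translate([290, 4028, 0]) cube([5780, 148, 2600]);
translate([290, 564, 0]) cube([148, 3464, 2600]);
translate([5922, 564, 0]) cube([148, 3464, 2600]);


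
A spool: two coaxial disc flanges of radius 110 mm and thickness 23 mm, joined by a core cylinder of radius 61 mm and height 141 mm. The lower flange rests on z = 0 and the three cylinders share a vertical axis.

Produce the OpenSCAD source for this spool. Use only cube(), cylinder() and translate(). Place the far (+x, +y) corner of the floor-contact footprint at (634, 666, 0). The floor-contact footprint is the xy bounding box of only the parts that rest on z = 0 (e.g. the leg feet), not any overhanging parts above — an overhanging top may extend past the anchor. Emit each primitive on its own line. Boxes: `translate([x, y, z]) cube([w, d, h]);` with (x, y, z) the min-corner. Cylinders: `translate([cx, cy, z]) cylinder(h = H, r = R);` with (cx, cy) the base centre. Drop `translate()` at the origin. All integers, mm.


translate([524, 556, 0]) cylinder(h = 23, r = 110);
translate([524, 556, 23]) cylinder(h = 141, r = 61);
translate([524, 556, 164]) cylinder(h = 23, r = 110);


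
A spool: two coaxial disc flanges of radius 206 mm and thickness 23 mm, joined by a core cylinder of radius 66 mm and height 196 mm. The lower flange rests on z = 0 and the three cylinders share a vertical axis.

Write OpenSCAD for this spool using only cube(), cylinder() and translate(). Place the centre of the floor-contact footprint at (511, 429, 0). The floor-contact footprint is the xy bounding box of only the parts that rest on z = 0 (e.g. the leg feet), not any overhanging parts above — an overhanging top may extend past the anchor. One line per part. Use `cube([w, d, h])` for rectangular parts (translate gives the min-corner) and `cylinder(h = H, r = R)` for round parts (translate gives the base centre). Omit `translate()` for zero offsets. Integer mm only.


translate([511, 429, 0]) cylinder(h = 23, r = 206);
translate([511, 429, 23]) cylinder(h = 196, r = 66);
translate([511, 429, 219]) cylinder(h = 23, r = 206);


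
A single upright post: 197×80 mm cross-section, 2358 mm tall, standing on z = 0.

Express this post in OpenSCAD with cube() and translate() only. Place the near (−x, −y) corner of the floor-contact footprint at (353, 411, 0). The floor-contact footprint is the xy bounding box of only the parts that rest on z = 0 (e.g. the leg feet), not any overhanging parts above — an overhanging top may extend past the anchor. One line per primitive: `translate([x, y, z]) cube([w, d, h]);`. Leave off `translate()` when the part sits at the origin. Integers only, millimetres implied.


translate([353, 411, 0]) cube([197, 80, 2358]);


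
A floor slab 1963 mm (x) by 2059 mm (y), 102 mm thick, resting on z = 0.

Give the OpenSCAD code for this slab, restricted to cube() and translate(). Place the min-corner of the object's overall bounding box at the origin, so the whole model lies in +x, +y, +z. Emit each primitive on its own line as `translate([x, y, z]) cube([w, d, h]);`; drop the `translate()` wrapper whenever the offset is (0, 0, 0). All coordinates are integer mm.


cube([1963, 2059, 102]);


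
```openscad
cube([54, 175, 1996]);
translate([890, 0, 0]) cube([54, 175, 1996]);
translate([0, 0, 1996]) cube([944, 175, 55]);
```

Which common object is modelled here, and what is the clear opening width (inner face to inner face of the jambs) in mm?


A door frame. The clear opening width is 836 mm.

Two 1996 mm tall posts with a header on top — a door frame. The left jamb is 54 mm wide at x = 0; the right jamb starts at x = 890. The clear opening is 890 − 54 = 836 mm.


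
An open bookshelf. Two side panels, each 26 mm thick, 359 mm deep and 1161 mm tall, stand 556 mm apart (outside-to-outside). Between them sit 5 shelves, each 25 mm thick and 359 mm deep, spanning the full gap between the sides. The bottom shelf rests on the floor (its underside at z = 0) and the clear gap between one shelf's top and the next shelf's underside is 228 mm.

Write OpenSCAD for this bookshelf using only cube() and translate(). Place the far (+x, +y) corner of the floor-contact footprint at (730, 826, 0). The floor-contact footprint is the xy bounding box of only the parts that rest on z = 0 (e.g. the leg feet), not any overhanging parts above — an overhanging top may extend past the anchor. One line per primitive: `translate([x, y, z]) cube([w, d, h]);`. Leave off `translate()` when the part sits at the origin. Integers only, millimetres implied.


translate([174, 467, 0]) cube([26, 359, 1161]);
translate([704, 467, 0]) cube([26, 359, 1161]);
translate([200, 467, 0]) cube([504, 359, 25]);
translate([200, 467, 253]) cube([504, 359, 25]);
translate([200, 467, 506]) cube([504, 359, 25]);
translate([200, 467, 759]) cube([504, 359, 25]);
translate([200, 467, 1012]) cube([504, 359, 25]);


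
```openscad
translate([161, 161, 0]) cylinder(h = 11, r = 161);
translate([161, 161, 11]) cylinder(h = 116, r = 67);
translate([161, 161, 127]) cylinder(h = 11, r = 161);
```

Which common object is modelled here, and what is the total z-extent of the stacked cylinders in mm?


A spool. The overall height is 138 mm.

Three coaxial cylinders, large–small–large — a spool. Two 11 mm flanges and a 116 mm core give 11 + 116 + 11 = 138 mm.


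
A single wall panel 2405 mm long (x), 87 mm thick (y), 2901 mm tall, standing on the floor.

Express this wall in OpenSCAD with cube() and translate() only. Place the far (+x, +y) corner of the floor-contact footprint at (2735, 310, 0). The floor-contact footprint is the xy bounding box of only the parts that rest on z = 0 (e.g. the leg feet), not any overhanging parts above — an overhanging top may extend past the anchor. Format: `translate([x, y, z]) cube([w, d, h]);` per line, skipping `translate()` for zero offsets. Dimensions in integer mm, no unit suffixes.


translate([330, 223, 0]) cube([2405, 87, 2901]);


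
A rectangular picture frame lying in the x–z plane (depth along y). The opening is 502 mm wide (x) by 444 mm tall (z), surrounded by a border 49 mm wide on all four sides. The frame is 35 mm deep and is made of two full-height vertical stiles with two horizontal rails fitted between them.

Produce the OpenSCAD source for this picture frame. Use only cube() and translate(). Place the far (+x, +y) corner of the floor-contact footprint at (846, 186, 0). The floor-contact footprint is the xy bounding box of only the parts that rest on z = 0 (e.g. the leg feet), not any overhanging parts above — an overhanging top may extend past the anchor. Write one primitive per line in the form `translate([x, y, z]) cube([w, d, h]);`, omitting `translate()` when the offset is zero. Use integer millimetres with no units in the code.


translate([246, 151, 0]) cube([49, 35, 542]);
translate([797, 151, 0]) cube([49, 35, 542]);
translate([295, 151, 0]) cube([502, 35, 49]);
translate([295, 151, 493]) cube([502, 35, 49]);


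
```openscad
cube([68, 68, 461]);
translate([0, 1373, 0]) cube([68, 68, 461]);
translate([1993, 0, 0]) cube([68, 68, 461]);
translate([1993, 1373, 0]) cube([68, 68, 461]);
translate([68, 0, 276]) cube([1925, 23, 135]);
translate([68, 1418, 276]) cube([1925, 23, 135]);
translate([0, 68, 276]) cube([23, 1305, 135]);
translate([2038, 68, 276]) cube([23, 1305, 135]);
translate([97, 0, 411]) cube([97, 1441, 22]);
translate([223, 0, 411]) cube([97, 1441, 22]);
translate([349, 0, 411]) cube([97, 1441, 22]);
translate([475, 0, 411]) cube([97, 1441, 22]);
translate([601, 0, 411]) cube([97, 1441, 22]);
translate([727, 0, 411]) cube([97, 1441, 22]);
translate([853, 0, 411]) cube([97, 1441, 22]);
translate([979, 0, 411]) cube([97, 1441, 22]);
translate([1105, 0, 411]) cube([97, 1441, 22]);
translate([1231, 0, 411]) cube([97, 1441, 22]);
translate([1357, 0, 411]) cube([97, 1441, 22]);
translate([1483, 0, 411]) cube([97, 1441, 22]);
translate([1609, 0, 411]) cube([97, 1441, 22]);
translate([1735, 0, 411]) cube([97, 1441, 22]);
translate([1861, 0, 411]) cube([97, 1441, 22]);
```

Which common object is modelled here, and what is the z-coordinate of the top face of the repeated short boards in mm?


A bed frame. The slat-top height is 433 mm.

Four posts, four rails, and a row of slats — a bed frame. Slats sit on the rails at z = 276 + 135 = 411; with slat thickness 22, the top is 433 mm.
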